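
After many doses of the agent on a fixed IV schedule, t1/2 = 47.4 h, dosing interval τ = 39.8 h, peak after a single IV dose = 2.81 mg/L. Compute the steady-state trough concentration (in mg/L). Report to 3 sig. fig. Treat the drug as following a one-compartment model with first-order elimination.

k = ln2 / t½ = 0.693147 / 47.4 = 0.01462 h⁻¹
e^(−kτ) = e^(−0.01462 × 39.8) = 0.5588
Accumulation ratio R = 1 / (1 − e^(−kτ)) = 1 / (1 − 0.5588) = 2.267
Steady-state trough = C₀ × R × e^(−kτ) = 2.81 × 2.267 × 0.5588 = 3.560 mg/L

3.56 mg/L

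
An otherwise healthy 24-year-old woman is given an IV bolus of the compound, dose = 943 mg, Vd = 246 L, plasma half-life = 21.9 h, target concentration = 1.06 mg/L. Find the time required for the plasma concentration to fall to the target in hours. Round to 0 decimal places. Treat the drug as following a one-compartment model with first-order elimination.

C₀ = Dose / Vd = 943.0 / 246 = 3.833 mg/L
k = ln2 / t½ = 0.693147 / 21.9 = 0.03165 h⁻¹
t = ln(C₀ / C) / k = ln(3.833 / 1.06) / 0.03165
  = ln(3.616) / 0.03165 = 1.285 / 0.03165 = 40.60 h

41 h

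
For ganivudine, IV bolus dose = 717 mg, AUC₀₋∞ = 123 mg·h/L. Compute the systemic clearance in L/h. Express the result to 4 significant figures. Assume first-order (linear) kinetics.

CL = Dose / AUC = 717 / 123 = 5.829 L/h

5.829 L/h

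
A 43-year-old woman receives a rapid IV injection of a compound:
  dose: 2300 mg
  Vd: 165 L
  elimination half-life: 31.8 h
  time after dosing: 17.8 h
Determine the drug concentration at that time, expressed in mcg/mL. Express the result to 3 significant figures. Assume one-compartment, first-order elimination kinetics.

C₀ = Dose / Vd = 2300 / 165 = 13.94 mg/L
k = ln2 / t½ = 0.693147 / 31.8 = 0.02180 h⁻¹
C = C₀ · e^(−k·t) = 13.94 × e^(−0.02180 × 17.8)
  = 13.94 × 0.6784 = 9.457 mg/L
(9.457 mg/L = 9.457 mcg/mL)

9.46 mcg/mL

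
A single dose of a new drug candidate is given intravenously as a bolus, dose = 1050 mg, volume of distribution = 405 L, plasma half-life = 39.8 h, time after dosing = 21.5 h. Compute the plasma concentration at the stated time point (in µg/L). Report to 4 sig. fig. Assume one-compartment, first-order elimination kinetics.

1783 µg/L

C₀ = Dose / Vd = 1050 / 405 = 2.593 mg/L
k = ln2 / t½ = 0.693147 / 39.8 = 0.01742 h⁻¹
C = C₀ · e^(−k·t) = 2.593 × e^(−0.01742 × 21.5)
  = 2.593 × 0.6876 = 1.783 mg/L
Convert: 1.783 mg/L × 1000 = 1783 µg/L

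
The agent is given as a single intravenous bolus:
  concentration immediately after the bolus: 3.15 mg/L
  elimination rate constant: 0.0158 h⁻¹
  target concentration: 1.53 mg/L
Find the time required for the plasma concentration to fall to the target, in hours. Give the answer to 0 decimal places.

t = ln(C₀ / C) / k = ln(3.150 / 1.53) / 0.01580
  = ln(2.059) / 0.01580 = 0.7222 / 0.01580 = 45.71 h

46 h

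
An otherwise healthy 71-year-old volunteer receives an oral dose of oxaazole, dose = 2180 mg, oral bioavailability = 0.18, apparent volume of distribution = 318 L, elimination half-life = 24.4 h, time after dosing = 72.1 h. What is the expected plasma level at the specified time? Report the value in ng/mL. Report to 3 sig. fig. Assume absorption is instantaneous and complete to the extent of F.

159 ng/mL

Amount reaching circulation = F × Dose = 0.18 × 2180 = 392.4 mg
C₀ = F·Dose / Vd = 392.4 / 318 = 1.234 mg/L
k = ln2 / t½ = 0.693147 / 24.4 = 0.02841 h⁻¹
C = C₀ · e^(−k·t) = 1.234 × e^(−0.02841 × 72.1)
  = 1.234 × 0.1289 = 0.1591 mg/L
Convert: 0.1591 mg/L × 1000 = 159.1 ng/mL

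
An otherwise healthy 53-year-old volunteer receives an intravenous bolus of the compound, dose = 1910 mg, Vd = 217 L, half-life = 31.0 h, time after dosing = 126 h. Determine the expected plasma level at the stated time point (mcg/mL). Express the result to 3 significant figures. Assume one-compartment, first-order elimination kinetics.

0.526 mcg/mL

C₀ = Dose / Vd = 1910 / 217 = 8.802 mg/L
k = ln2 / t½ = 0.693147 / 31.0 = 0.02236 h⁻¹
C = C₀ · e^(−k·t) = 8.802 × e^(−0.02236 × 126)
  = 8.802 × 0.05976 = 0.5260 mg/L
(0.5260 mg/L = 0.5260 mcg/mL)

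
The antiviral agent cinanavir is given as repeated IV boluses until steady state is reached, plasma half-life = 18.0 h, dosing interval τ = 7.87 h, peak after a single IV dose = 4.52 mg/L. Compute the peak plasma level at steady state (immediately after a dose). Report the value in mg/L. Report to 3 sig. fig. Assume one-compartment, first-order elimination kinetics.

k = ln2 / t½ = 0.693147 / 18.0 = 0.03851 h⁻¹
e^(−kτ) = e^(−0.03851 × 7.87) = 0.7385
Accumulation ratio R = 1 / (1 − e^(−kτ)) = 1 / (1 − 0.7385) = 3.824
Steady-state peak = C₀ × R = 4.52 × 3.824 = 17.28 mg/L

17.3 mg/L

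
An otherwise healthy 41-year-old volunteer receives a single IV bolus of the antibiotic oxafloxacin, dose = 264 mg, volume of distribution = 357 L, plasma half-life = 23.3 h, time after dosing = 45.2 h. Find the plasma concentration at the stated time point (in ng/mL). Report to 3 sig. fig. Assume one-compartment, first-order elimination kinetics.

193 ng/mL

C₀ = Dose / Vd = 264.0 / 357 = 0.7395 mg/L
k = ln2 / t½ = 0.693147 / 23.3 = 0.02975 h⁻¹
C = C₀ · e^(−k·t) = 0.7395 × e^(−0.02975 × 45.2)
  = 0.7395 × 0.2606 = 0.1927 mg/L
Convert: 0.1927 mg/L × 1000 = 192.7 ng/mL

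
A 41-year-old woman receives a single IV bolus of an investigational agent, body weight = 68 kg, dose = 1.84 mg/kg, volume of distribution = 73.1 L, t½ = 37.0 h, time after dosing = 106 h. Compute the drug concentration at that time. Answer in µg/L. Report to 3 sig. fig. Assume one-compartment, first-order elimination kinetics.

Total dose = 1.84 × 68 = 125.1 mg
C₀ = Dose / Vd = 125.1 / 73.1 = 1.711 mg/L
k = ln2 / t½ = 0.693147 / 37.0 = 0.01873 h⁻¹
C = C₀ · e^(−k·t) = 1.711 × e^(−0.01873 × 106)
  = 1.711 × 0.1373 = 0.2349 mg/L
Convert: 0.2349 mg/L × 1000 = 234.9 µg/L

235 µg/L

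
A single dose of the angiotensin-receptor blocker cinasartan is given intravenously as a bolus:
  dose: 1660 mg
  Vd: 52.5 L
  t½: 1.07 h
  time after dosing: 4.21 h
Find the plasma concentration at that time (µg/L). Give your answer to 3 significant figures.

2070 µg/L

C₀ = Dose / Vd = 1660 / 52.5 = 31.62 mg/L
k = ln2 / t½ = 0.693147 / 1.07 = 0.6478 h⁻¹
C = C₀ · e^(−k·t) = 31.62 × e^(−0.6478 × 4.21)
  = 31.62 × 0.06540 = 2.068 mg/L
Convert: 2.068 mg/L × 1000 = 2068 µg/L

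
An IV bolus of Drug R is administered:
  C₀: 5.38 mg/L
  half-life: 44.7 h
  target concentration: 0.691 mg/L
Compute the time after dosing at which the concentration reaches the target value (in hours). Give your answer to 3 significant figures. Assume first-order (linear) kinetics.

132 h

k = ln2 / t½ = 0.693147 / 44.7 = 0.01551 h⁻¹
t = ln(C₀ / C) / k = ln(5.380 / 0.691) / 0.01551
  = ln(7.786) / 0.01551 = 2.052 / 0.01551 = 132.3 h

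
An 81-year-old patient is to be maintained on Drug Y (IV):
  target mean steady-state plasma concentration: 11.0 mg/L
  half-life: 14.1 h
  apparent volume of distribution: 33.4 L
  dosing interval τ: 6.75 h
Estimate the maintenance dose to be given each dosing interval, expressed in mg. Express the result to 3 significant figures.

k = ln2 / t½ = 0.693147 / 14.1 = 0.04916 h⁻¹
CL = k × Vd = 0.04916 × 33.4 = 1.642 L/h
At steady state, Dose/τ = Css × CL.
Dose = Css × CL × τ = 11.0 × 1.642 × 6.75 = 121.9 mg

122 mg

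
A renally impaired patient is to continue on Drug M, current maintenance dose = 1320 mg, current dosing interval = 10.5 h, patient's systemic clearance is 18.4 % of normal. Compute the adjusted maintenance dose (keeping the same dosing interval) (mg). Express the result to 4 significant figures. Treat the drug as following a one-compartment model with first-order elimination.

242.9 mg

To keep the same average steady-state level, dosing rate must scale with clearance.
CL ratio = 18.4 / 100 = 0.1840
New dose (same interval) = 1320 × 0.1840 = 242.9 mg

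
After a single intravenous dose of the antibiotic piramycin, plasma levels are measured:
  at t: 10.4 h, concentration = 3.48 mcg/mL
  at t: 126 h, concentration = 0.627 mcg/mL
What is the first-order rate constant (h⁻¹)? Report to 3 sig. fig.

0.0148 h⁻¹

k = ln(C₁/C₂) / (t₂ − t₁) = ln(3.48/0.627) / (126 − 10.4)
  = 1.714 / 115.6 = 0.01483 h⁻¹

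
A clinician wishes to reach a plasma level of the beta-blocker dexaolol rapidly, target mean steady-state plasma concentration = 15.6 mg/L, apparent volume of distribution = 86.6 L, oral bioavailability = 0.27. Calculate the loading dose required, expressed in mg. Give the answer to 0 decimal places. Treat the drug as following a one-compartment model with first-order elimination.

5004 mg

LD = Css × Vd / F = 15.6 × 86.6 / 0.27 = 5004 mg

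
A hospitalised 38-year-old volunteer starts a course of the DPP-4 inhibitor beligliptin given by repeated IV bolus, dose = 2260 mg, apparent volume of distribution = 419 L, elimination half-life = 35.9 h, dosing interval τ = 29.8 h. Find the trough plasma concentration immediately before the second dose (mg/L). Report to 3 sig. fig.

C₀ per dose = Dose / Vd = 2260 / 419 = 5.394 mg/L
k = ln2 / t½ = 0.693147 / 35.9 = 0.01931 h⁻¹
Fraction remaining after one interval: r = e^(−kτ) = e^(−0.01931 × 29.8) = 0.5625
Before dose 2, 1 dose has been given (aged 1τ).
C_trough = C₀ × r = 5.394 × 0.5625 = 3.034 mg/L

3.03 mg/L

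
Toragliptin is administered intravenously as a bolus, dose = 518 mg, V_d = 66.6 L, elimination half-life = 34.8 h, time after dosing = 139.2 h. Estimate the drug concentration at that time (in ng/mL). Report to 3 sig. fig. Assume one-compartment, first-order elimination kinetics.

486 ng/mL

C₀ = Dose / Vd = 518.0 / 66.6 = 7.778 mg/L
k = ln2 / t½ = 0.693147 / 34.8 = 0.01992 h⁻¹
t / t½ = 139.2 / 34.8 = 4 half-lives
C = C₀ × (1/2)^4 = 7.778 × 0.06250 = 0.4861 mg/L
Convert: 0.4861 mg/L × 1000 = 486.1 ng/mL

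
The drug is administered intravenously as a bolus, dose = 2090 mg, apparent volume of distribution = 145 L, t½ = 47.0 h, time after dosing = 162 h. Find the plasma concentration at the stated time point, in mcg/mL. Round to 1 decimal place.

1.3 mcg/mL

C₀ = Dose / Vd = 2090 / 145 = 14.41 mg/L
k = ln2 / t½ = 0.693147 / 47.0 = 0.01475 h⁻¹
C = C₀ · e^(−k·t) = 14.41 × e^(−0.01475 × 162)
  = 14.41 × 0.09168 = 1.321 mg/L
(1.321 mg/L = 1.321 mcg/mL)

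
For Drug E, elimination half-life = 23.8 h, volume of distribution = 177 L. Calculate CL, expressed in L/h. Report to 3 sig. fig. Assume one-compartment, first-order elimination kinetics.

k = ln2 / t½ = 0.693147 / 23.8 = 0.02912 h⁻¹
CL = k × Vd = 0.02912 × 177 = 5.154 L/h

5.15 L/h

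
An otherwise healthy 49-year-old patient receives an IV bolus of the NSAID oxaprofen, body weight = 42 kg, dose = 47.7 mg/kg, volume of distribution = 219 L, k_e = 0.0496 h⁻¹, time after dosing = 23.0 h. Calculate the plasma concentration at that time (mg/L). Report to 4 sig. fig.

Total dose = 47.7 × 42 = 2003 mg
C₀ = Dose / Vd = 2003 / 219 = 9.146 mg/L
C = C₀ · e^(−k·t) = 9.146 × e^(−0.04960 × 23.0)
  = 9.146 × 0.3196 = 2.923 mg/L

2.923 mg/L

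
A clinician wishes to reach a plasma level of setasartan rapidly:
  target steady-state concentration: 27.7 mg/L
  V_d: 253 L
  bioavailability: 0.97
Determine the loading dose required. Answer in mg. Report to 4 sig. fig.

LD = Css × Vd / F = 27.7 × 253 / 0.97 = 7225 mg

7225 mg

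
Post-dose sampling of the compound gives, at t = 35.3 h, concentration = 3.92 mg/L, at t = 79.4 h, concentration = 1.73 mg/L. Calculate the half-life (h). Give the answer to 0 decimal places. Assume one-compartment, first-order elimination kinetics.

37 h

k = ln(C₁/C₂) / (t₂ − t₁) = ln(3.92/1.73) / (79.4 − 35.3)
  = 0.8180 / 44.10 = 0.01855 h⁻¹
t½ = ln2 / k = 0.693147 / 0.01855 = 37.37 h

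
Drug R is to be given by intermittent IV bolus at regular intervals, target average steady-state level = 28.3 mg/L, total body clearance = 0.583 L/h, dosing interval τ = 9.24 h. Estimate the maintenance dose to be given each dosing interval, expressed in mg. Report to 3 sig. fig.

152 mg

At steady state, Dose/τ = Css × CL.
Dose = Css × CL × τ = 28.3 × 0.5830 × 9.24 = 152.4 mg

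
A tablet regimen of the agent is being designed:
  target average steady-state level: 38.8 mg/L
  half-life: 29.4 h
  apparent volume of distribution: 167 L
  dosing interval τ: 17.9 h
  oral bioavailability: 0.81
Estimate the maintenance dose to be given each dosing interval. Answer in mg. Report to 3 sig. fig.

3380 mg

k = ln2 / t½ = 0.693147 / 29.4 = 0.02358 h⁻¹
CL = k × Vd = 0.02358 × 167 = 3.938 L/h
At steady state, F × (Dose/τ) = Css × CL.
Dose = Css × CL × τ / F = 38.8 × 3.938 × 17.9 / 0.81 = 3377 mg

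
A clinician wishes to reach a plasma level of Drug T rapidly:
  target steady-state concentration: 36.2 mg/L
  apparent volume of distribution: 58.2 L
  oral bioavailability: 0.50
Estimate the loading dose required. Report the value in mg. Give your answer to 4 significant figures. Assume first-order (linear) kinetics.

LD = Css × Vd / F = 36.2 × 58.2 / 0.50 = 4214 mg

4214 mg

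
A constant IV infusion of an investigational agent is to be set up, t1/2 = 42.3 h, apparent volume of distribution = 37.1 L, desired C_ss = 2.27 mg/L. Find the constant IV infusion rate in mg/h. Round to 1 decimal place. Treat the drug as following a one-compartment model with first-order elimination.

1.4 mg/h

k = ln2 / t½ = 0.693147 / 42.3 = 0.01639 h⁻¹
CL = k × Vd = 0.01639 × 37.1 = 0.6081 L/h
At steady state, infusion rate R₀ = Css × CL = 2.27 × 0.6081 = 1.380 mg/h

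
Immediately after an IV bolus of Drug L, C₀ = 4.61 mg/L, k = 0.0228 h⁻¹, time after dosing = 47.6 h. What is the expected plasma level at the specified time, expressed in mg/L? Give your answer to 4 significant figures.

1.557 mg/L

C = C₀ · e^(−k·t) = 4.610 × e^(−0.02280 × 47.6)
  = 4.610 × 0.3378 = 1.557 mg/L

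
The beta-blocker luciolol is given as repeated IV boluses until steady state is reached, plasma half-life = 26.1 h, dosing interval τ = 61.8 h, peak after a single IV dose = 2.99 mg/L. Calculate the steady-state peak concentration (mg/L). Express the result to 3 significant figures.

k = ln2 / t½ = 0.693147 / 26.1 = 0.02656 h⁻¹
e^(−kτ) = e^(−0.02656 × 61.8) = 0.1937
Accumulation ratio R = 1 / (1 − e^(−kτ)) = 1 / (1 − 0.1937) = 1.240
Steady-state peak = C₀ × R = 2.99 × 1.240 = 3.708 mg/L

3.71 mg/L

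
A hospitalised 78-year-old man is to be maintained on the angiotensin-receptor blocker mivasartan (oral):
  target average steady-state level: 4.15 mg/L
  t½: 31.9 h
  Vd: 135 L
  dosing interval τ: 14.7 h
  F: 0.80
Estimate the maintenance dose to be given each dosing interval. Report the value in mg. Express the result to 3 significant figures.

224 mg

k = ln2 / t½ = 0.693147 / 31.9 = 0.02173 h⁻¹
CL = k × Vd = 0.02173 × 135 = 2.934 L/h
At steady state, F × (Dose/τ) = Css × CL.
Dose = Css × CL × τ / F = 4.15 × 2.934 × 14.7 / 0.80 = 223.7 mg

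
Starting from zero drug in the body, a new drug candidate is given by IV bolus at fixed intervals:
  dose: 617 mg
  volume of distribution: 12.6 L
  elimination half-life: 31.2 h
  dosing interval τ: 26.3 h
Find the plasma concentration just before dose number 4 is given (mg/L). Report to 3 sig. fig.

51.0 mg/L

C₀ per dose = Dose / Vd = 617 / 12.6 = 48.97 mg/L
k = ln2 / t½ = 0.693147 / 31.2 = 0.02222 h⁻¹
Fraction remaining after one interval: r = e^(−kτ) = e^(−0.02222 × 26.3) = 0.5574
Before dose 4, 3 doses have been given (aged 1τ, 2τ, 3τ).
C_trough = C₀ × (r + r² + … + r^3) = C₀ × r(1−r^3)/(1−r)
        = 48.97 × 0.5574 × (1 − 0.1732) / (1 − 0.5574) = 50.99 mg/L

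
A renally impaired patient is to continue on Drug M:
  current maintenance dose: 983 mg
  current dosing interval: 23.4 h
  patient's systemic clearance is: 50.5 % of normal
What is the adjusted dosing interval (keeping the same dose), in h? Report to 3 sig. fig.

To keep the same average steady-state level, dosing rate must scale with clearance.
CL ratio = 50.5 / 100 = 0.5050
New interval (same dose) = 23.4 / 0.5050 = 46.34 h

46.3 h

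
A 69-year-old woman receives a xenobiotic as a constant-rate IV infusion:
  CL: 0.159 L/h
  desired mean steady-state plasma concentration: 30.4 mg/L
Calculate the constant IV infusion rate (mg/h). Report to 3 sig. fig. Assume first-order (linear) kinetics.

4.83 mg/h

At steady state, infusion rate R₀ = Css × CL = 30.4 × 0.1590 = 4.834 mg/h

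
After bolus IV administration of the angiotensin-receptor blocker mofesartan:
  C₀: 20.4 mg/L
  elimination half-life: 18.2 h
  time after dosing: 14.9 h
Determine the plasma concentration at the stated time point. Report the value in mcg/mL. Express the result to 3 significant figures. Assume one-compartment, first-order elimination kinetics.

k = ln2 / t½ = 0.693147 / 18.2 = 0.03809 h⁻¹
C = C₀ · e^(−k·t) = 20.40 × e^(−0.03809 × 14.9)
  = 20.40 × 0.5669 = 11.56 mg/L
(11.56 mg/L = 11.56 mcg/mL)

11.6 mcg/mL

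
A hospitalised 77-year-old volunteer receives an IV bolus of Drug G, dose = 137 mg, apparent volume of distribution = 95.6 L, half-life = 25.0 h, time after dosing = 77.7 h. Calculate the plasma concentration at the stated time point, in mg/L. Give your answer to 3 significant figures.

C₀ = Dose / Vd = 137.0 / 95.6 = 1.433 mg/L
k = ln2 / t½ = 0.693147 / 25.0 = 0.02773 h⁻¹
C = C₀ · e^(−k·t) = 1.433 × e^(−0.02773 × 77.7)
  = 1.433 × 0.1159 = 0.1661 mg/L

0.166 mg/L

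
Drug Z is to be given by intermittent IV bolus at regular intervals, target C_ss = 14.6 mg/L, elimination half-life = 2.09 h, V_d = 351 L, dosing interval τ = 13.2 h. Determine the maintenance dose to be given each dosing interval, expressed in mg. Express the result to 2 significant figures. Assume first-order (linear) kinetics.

22000 mg

k = ln2 / t½ = 0.693147 / 2.09 = 0.3316 h⁻¹
CL = k × Vd = 0.3316 × 351 = 116.4 L/h
At steady state, Dose/τ = Css × CL.
Dose = Css × CL × τ = 14.6 × 116.4 × 13.2 = 22430 mg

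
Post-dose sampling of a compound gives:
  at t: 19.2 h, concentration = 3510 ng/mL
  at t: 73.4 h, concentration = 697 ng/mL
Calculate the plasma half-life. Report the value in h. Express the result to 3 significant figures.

23.2 h

k = ln(C₁/C₂) / (t₂ − t₁) = ln(3510/697) / (73.4 − 19.2)
  = 1.617 / 54.20 = 0.02983 h⁻¹
t½ = ln2 / k = 0.693147 / 0.02983 = 23.24 h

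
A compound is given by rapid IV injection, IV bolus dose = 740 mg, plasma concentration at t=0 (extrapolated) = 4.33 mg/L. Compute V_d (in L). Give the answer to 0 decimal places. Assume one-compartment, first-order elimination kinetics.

171 L

Vd = Dose / C₀ = 740.0 / 4.33 = 170.9 L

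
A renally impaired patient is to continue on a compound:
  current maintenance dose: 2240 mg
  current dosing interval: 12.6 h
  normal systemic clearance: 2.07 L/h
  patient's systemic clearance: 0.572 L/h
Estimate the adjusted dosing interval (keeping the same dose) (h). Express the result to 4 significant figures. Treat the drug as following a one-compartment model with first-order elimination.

To keep the same average steady-state level, dosing rate must scale with clearance.
CL ratio = 0.572 / 2.07 = 0.2763
New interval (same dose) = 12.6 / 0.2763 = 45.60 h

45.60 h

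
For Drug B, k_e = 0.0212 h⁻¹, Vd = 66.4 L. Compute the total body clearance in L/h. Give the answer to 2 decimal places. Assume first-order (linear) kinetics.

1.41 L/h

CL = k × Vd = 0.0212 × 66.4 = 1.408 L/h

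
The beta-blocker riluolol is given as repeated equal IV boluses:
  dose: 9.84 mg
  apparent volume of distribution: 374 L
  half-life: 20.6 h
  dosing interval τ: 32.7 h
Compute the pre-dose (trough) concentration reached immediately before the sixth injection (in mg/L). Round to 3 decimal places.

C₀ per dose = Dose / Vd = 9.84 / 374 = 0.02631 mg/L
k = ln2 / t½ = 0.693147 / 20.6 = 0.03365 h⁻¹
Fraction remaining after one interval: r = e^(−kτ) = e^(−0.03365 × 32.7) = 0.3328
Before dose 6, 5 doses have been given (aged 1τ, 2τ, 3τ, 4τ, 5τ).
C_trough = C₀ × (r + r² + … + r^5) = C₀ × r(1−r^5)/(1−r)
        = 0.02631 × 0.3328 × (1 − 0.004082) / (1 − 0.3328) = 0.01307 mg/L

0.013 mg/L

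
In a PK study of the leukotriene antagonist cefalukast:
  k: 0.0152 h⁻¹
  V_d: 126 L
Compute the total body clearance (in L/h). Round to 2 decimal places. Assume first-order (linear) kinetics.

1.92 L/h

CL = k × Vd = 0.0152 × 126 = 1.915 L/h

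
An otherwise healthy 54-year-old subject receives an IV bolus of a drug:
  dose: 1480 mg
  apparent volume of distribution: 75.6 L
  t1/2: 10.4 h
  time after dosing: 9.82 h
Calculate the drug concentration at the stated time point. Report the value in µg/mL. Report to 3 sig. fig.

C₀ = Dose / Vd = 1480 / 75.6 = 19.58 mg/L
k = ln2 / t½ = 0.693147 / 10.4 = 0.06665 h⁻¹
C = C₀ · e^(−k·t) = 19.58 × e^(−0.06665 × 9.82)
  = 19.58 × 0.5197 = 10.18 mg/L
(10.18 mg/L = 10.18 µg/mL)

10.2 µg/mL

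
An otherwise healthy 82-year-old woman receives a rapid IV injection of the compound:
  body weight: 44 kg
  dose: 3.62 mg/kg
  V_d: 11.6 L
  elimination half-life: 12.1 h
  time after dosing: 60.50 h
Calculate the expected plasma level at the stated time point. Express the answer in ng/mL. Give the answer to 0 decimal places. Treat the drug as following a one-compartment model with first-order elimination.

Total dose = 3.62 × 44 = 159.3 mg
C₀ = Dose / Vd = 159.3 / 11.6 = 13.73 mg/L
k = ln2 / t½ = 0.693147 / 12.1 = 0.05728 h⁻¹
t / t½ = 60.50 / 12.1 = 5 half-lives
C = C₀ × (1/2)^5 = 13.73 × 0.03125 = 0.4291 mg/L
Convert: 0.4291 mg/L × 1000 = 429.1 ng/mL

429 ng/mL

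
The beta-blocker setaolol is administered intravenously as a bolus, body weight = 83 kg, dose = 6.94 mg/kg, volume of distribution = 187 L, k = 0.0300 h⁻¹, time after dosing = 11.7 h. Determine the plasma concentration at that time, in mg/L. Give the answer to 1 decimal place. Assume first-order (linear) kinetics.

2.2 mg/L

Total dose = 6.94 × 83 = 576.0 mg
C₀ = Dose / Vd = 576.0 / 187 = 3.080 mg/L
C = C₀ · e^(−k·t) = 3.080 × e^(−0.03000 × 11.7)
  = 3.080 × 0.7040 = 2.168 mg/L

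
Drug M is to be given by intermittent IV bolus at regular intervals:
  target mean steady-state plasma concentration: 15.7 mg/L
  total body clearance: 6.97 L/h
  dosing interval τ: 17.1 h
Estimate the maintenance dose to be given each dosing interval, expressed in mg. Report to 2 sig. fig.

1900 mg

At steady state, Dose/τ = Css × CL.
Dose = Css × CL × τ = 15.7 × 6.970 × 17.1 = 1871 mg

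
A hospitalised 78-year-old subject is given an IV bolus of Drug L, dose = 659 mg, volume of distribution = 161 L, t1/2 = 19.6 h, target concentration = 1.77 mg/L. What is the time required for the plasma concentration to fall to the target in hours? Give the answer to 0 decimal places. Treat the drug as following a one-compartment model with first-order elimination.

C₀ = Dose / Vd = 659.0 / 161 = 4.093 mg/L
k = ln2 / t½ = 0.693147 / 19.6 = 0.03536 h⁻¹
t = ln(C₀ / C) / k = ln(4.093 / 1.77) / 0.03536
  = ln(2.312) / 0.03536 = 0.8381 / 0.03536 = 23.70 h

24 h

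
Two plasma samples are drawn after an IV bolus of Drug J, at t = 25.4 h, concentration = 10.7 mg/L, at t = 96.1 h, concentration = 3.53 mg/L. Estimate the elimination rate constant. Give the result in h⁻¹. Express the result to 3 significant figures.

k = ln(C₁/C₂) / (t₂ − t₁) = ln(10.7/3.53) / (96.1 − 25.4)
  = 1.109 / 70.70 = 0.01569 h⁻¹

0.0157 h⁻¹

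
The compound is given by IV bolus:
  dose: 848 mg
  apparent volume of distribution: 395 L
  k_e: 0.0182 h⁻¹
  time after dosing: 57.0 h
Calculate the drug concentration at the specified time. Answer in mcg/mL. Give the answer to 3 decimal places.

C₀ = Dose / Vd = 848.0 / 395 = 2.147 mg/L
C = C₀ · e^(−k·t) = 2.147 × e^(−0.01820 × 57.0)
  = 2.147 × 0.3544 = 0.7609 mg/L
(0.7609 mg/L = 0.7609 mcg/mL)

0.761 mcg/mL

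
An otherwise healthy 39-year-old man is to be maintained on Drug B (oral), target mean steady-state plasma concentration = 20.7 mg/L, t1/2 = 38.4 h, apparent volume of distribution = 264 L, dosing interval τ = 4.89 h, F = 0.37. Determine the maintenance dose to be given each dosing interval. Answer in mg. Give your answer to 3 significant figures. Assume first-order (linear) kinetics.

k = ln2 / t½ = 0.693147 / 38.4 = 0.01805 h⁻¹
CL = k × Vd = 0.01805 × 264 = 4.765 L/h
At steady state, F × (Dose/τ) = Css × CL.
Dose = Css × CL × τ / F = 20.7 × 4.765 × 4.89 / 0.37 = 1304 mg

1300 mg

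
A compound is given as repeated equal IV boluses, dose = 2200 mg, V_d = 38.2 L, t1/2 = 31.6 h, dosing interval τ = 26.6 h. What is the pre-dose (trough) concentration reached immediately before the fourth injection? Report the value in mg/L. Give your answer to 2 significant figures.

C₀ per dose = Dose / Vd = 2200 / 38.2 = 57.59 mg/L
k = ln2 / t½ = 0.693147 / 31.6 = 0.02194 h⁻¹
Fraction remaining after one interval: r = e^(−kτ) = e^(−0.02194 × 26.6) = 0.5579
Before dose 4, 3 doses have been given (aged 1τ, 2τ, 3τ).
C_trough = C₀ × (r + r² + … + r^3) = C₀ × r(1−r^3)/(1−r)
        = 57.59 × 0.5579 × (1 − 0.1736) / (1 − 0.5579) = 60.06 mg/L

60 mg/L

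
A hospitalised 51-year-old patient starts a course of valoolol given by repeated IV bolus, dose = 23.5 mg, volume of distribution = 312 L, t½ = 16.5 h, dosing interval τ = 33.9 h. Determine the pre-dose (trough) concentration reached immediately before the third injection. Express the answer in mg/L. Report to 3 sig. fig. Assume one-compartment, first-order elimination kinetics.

C₀ per dose = Dose / Vd = 23.5 / 312 = 0.07532 mg/L
k = ln2 / t½ = 0.693147 / 16.5 = 0.04201 h⁻¹
Fraction remaining after one interval: r = e^(−kτ) = e^(−0.04201 × 33.9) = 0.2407
Before dose 3, 2 doses have been given (aged 1τ, 2τ).
C_trough = C₀ × (r + r²) = 0.07532 × (0.2407 + 0.05794) = 0.02249 mg/L

0.0225 mg/L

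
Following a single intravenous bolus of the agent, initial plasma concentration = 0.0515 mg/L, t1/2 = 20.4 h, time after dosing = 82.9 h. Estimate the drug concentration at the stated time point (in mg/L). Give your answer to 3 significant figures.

k = ln2 / t½ = 0.693147 / 20.4 = 0.03398 h⁻¹
C = C₀ · e^(−k·t) = 0.05150 × e^(−0.03398 × 82.9)
  = 0.05150 × 0.05979 = 0.003079 mg/L

0.00308 mg/L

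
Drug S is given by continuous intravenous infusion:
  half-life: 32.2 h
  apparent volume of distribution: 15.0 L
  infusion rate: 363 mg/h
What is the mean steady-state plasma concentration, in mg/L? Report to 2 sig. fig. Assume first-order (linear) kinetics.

k = ln2 / t½ = 0.693147 / 32.2 = 0.02153 h⁻¹
CL = k × Vd = 0.02153 × 15.0 = 0.3230 L/h
At steady state Css = R₀ / CL = 363 / 0.3230 = 1124 mg/L

1100 mg/L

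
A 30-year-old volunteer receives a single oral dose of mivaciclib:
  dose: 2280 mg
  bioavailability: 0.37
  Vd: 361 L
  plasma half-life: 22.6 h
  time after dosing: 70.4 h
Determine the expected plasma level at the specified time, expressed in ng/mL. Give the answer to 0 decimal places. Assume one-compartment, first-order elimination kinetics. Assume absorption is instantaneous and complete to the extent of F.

Amount reaching circulation = F × Dose = 0.37 × 2280 = 843.6 mg
C₀ = F·Dose / Vd = 843.6 / 361 = 2.337 mg/L
k = ln2 / t½ = 0.693147 / 22.6 = 0.03067 h⁻¹
C = C₀ · e^(−k·t) = 2.337 × e^(−0.03067 × 70.4)
  = 2.337 × 0.1154 = 0.2697 mg/L
Convert: 0.2697 mg/L × 1000 = 269.7 ng/mL

270 ng/mL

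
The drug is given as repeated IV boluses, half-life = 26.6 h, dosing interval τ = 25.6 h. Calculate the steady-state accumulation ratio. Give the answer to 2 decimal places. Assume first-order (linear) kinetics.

k = ln2 / t½ = 0.693147 / 26.6 = 0.02606 h⁻¹
e^(−kτ) = e^(−0.02606 × 25.6) = 0.5132
Accumulation ratio R = 1 / (1 − e^(−kτ)) = 1 / (1 − 0.5132) = 2.054

2.05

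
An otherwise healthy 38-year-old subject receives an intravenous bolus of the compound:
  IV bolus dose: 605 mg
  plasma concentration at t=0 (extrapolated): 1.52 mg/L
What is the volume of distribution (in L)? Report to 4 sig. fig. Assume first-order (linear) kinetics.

398.0 L

Vd = Dose / C₀ = 605.0 / 1.52 = 398.0 L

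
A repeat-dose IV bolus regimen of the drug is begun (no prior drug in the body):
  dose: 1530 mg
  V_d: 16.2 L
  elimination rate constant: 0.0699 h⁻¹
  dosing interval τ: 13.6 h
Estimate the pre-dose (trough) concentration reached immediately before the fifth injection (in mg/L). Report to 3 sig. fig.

58.2 mg/L

C₀ per dose = Dose / Vd = 1530 / 16.2 = 94.44 mg/L
Fraction remaining after one interval: r = e^(−kτ) = e^(−0.06990 × 13.6) = 0.3865
Before dose 5, 4 doses have been given (aged 1τ, 2τ, 3τ, 4τ).
C_trough = C₀ × (r + r² + … + r^4) = C₀ × r(1−r^4)/(1−r)
        = 94.44 × 0.3865 × (1 − 0.02232) / (1 − 0.3865) = 58.17 mg/L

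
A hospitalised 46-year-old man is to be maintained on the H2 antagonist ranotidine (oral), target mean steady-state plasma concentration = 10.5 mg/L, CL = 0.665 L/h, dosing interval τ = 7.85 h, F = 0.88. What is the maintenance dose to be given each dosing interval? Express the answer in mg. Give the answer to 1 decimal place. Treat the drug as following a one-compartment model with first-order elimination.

62.3 mg

At steady state, F × (Dose/τ) = Css × CL.
Dose = Css × CL × τ / F = 10.5 × 0.6650 × 7.85 / 0.88 = 62.29 mg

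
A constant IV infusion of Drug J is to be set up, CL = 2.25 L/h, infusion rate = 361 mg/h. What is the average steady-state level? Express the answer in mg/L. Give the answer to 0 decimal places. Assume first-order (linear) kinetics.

160 mg/L

At steady state Css = R₀ / CL = 361 / 2.250 = 160.4 mg/L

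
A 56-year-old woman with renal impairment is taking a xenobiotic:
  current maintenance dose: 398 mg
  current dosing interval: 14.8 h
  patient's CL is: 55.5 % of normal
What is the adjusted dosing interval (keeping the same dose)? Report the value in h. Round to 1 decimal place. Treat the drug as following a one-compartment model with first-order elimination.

26.7 h

To keep the same average steady-state level, dosing rate must scale with clearance.
CL ratio = 55.5 / 100 = 0.5550
New interval (same dose) = 14.8 / 0.5550 = 26.67 h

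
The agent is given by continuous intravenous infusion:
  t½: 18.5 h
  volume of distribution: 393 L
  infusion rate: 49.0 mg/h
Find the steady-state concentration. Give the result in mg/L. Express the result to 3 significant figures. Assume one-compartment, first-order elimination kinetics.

k = ln2 / t½ = 0.693147 / 18.5 = 0.03747 h⁻¹
CL = k × Vd = 0.03747 × 393 = 14.73 L/h
At steady state Css = R₀ / CL = 49.0 / 14.73 = 3.327 mg/L

3.33 mg/L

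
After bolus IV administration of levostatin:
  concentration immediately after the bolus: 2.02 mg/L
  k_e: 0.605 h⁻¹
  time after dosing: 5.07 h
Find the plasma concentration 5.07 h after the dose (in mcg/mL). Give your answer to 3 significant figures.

C = C₀ · e^(−k·t) = 2.020 × e^(−0.6050 × 5.07)
  = 2.020 × 0.04654 = 0.09401 mg/L
(0.09401 mg/L = 0.09401 mcg/mL)

0.0940 mcg/mL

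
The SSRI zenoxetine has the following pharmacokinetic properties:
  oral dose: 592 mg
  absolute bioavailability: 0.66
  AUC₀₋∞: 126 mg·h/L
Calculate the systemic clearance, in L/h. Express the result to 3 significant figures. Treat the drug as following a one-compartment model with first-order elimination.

3.10 L/h

CL = F·Dose / AUC = 0.66 × 592 / 126 = 3.101 L/h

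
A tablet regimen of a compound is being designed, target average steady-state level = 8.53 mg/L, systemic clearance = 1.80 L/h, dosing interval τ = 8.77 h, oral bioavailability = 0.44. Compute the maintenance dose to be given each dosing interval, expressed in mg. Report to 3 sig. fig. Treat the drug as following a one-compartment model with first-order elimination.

306 mg

At steady state, F × (Dose/τ) = Css × CL.
Dose = Css × CL × τ / F = 8.53 × 1.800 × 8.77 / 0.44 = 306.0 mg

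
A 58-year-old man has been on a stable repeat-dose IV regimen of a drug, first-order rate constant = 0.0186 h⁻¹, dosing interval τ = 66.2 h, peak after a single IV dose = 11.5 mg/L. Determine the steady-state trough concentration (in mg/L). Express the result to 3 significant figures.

e^(−kτ) = e^(−0.01860 × 66.2) = 0.2919
Accumulation ratio R = 1 / (1 − e^(−kτ)) = 1 / (1 − 0.2919) = 1.412
Steady-state trough = C₀ × R × e^(−kτ) = 11.5 × 1.412 × 0.2919 = 4.740 mg/L

4.74 mg/L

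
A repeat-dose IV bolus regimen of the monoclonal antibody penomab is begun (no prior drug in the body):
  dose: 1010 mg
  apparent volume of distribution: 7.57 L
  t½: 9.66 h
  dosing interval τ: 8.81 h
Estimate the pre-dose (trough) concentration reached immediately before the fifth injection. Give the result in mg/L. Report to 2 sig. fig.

C₀ per dose = Dose / Vd = 1010 / 7.57 = 133.4 mg/L
k = ln2 / t½ = 0.693147 / 9.66 = 0.07175 h⁻¹
Fraction remaining after one interval: r = e^(−kτ) = e^(−0.07175 × 8.81) = 0.5315
Before dose 5, 4 doses have been given (aged 1τ, 2τ, 3τ, 4τ).
C_trough = C₀ × (r + r² + … + r^4) = C₀ × r(1−r^4)/(1−r)
        = 133.4 × 0.5315 × (1 − 0.07980) / (1 − 0.5315) = 139.3 mg/L

140 mg/L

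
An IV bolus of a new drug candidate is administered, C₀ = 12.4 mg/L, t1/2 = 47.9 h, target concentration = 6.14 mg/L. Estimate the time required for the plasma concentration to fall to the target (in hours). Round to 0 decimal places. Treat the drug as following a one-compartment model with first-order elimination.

k = ln2 / t½ = 0.693147 / 47.9 = 0.01447 h⁻¹
t = ln(C₀ / C) / k = ln(12.40 / 6.14) / 0.01447
  = ln(2.020) / 0.01447 = 0.7031 / 0.01447 = 48.59 h

49 h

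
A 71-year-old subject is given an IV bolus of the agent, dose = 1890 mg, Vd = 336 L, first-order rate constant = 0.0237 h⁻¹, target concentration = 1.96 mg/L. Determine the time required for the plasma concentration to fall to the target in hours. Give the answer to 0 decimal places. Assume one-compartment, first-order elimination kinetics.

44 h

C₀ = Dose / Vd = 1890 / 336 = 5.625 mg/L
t = ln(C₀ / C) / k = ln(5.625 / 1.96) / 0.02370
  = ln(2.870) / 0.02370 = 1.054 / 0.02370 = 44.47 h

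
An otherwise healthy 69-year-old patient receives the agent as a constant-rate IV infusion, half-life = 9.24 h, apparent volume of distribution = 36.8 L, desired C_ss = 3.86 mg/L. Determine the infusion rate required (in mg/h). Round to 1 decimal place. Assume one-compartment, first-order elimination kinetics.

10.7 mg/h

k = ln2 / t½ = 0.693147 / 9.24 = 0.07502 h⁻¹
CL = k × Vd = 0.07502 × 36.8 = 2.761 L/h
At steady state, infusion rate R₀ = Css × CL = 3.86 × 2.761 = 10.66 mg/h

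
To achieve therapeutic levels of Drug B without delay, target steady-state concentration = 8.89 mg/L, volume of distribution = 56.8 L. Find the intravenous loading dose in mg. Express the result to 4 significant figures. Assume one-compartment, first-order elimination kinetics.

LD = Css × Vd = 8.89 × 56.8 = 505.0 mg

505.0 mg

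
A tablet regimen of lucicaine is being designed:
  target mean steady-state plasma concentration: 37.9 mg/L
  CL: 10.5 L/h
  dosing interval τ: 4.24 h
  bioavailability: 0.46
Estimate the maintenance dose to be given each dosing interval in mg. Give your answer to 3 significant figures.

At steady state, F × (Dose/τ) = Css × CL.
Dose = Css × CL × τ / F = 37.9 × 10.50 × 4.24 / 0.46 = 3668 mg

3670 mg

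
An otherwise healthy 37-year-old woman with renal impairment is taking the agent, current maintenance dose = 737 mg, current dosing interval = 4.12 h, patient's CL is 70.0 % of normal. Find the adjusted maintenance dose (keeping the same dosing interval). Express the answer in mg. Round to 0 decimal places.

To keep the same average steady-state level, dosing rate must scale with clearance.
CL ratio = 70.0 / 100 = 0.7000
New dose (same interval) = 737 × 0.7000 = 515.9 mg

516 mg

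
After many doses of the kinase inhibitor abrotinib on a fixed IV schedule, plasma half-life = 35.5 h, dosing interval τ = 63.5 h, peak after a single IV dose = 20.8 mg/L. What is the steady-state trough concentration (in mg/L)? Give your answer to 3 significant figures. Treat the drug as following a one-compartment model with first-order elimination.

k = ln2 / t½ = 0.693147 / 35.5 = 0.01953 h⁻¹
e^(−kτ) = e^(−0.01953 × 63.5) = 0.2893
Accumulation ratio R = 1 / (1 − e^(−kτ)) = 1 / (1 − 0.2893) = 1.407
Steady-state trough = C₀ × R × e^(−kτ) = 20.8 × 1.407 × 0.2893 = 8.467 mg/L

8.47 mg/L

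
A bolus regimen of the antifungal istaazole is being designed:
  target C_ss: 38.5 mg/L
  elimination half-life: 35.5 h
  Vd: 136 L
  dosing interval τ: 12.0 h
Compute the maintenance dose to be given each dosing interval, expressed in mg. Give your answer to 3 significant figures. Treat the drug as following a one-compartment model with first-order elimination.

1230 mg

k = ln2 / t½ = 0.693147 / 35.5 = 0.01953 h⁻¹
CL = k × Vd = 0.01953 × 136 = 2.656 L/h
At steady state, Dose/τ = Css × CL.
Dose = Css × CL × τ = 38.5 × 2.656 × 12.0 = 1227 mg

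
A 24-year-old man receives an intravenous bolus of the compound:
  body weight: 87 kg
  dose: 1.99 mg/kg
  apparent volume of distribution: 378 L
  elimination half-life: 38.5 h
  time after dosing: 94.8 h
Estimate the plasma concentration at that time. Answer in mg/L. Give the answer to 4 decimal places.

Total dose = 1.99 × 87 = 173.1 mg
C₀ = Dose / Vd = 173.1 / 378 = 0.4579 mg/L
k = ln2 / t½ = 0.693147 / 38.5 = 0.01800 h⁻¹
C = C₀ · e^(−k·t) = 0.4579 × e^(−0.01800 × 94.8)
  = 0.4579 × 0.1815 = 0.08311 mg/L

0.0831 mg/L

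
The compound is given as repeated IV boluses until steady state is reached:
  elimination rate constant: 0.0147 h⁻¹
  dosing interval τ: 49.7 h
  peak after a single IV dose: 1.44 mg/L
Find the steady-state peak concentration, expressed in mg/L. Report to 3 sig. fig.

2.78 mg/L

e^(−kτ) = e^(−0.01470 × 49.7) = 0.4816
Accumulation ratio R = 1 / (1 − e^(−kτ)) = 1 / (1 − 0.4816) = 1.929
Steady-state peak = C₀ × R = 1.44 × 1.929 = 2.778 mg/L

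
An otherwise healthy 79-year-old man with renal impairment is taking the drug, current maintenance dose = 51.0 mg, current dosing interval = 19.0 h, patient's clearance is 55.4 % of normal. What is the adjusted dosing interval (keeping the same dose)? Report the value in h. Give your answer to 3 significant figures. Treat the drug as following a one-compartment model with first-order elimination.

34.3 h

To keep the same average steady-state level, dosing rate must scale with clearance.
CL ratio = 55.4 / 100 = 0.5540
New interval (same dose) = 19.0 / 0.5540 = 34.30 h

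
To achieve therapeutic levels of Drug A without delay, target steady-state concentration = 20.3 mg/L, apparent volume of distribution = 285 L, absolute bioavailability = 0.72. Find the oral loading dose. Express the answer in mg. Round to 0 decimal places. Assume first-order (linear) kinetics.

8035 mg

LD = Css × Vd / F = 20.3 × 285 / 0.72 = 8035 mg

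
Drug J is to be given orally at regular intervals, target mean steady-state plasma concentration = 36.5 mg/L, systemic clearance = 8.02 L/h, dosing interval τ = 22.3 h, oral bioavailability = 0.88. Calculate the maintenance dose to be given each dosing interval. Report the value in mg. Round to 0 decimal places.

7418 mg

At steady state, F × (Dose/τ) = Css × CL.
Dose = Css × CL × τ / F = 36.5 × 8.020 × 22.3 / 0.88 = 7418 mg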